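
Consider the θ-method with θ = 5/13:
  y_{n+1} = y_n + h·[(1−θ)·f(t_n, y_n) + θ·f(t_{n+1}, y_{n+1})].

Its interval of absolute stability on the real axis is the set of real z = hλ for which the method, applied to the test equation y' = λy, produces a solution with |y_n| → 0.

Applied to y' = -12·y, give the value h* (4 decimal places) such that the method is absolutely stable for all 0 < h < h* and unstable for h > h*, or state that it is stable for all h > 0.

(-8.6667,0); λ=-12 ⇒ h* = (26/3)/12 = 0.7222.

With y'=λy (z=hλ):
  y_{n+1} = y_n + z·[8/13·y_n + 5/13·y_{n+1}] ⇒ (1 − 5/13z)y_{n+1} = (1 + 8/13z)y_n
  R(z) = (1 + 8/13z)/(1 − 5/13z).

Solve |R(x)|<1 on ℝ⁻.
x=-0.81: |R|=0.3824
R=−1: 1+8/13x = −1+5/13x ⇒ -3/13x=2 ⇒ x=2/(-3/13)=-8.6667
Confirm numerically:
  x=-7.936: |R|=0.95839 <1
  x=-6.399: |R|=0.84881 <1
  x=-4.380: |R|=0.63152 <1
  x=-3.654: |R|=0.51909 <1
  x=-9.130: |R|=1.02370 >1
  x=-8.842: |R|=1.00919 >1
Interval (-8.6667, 0).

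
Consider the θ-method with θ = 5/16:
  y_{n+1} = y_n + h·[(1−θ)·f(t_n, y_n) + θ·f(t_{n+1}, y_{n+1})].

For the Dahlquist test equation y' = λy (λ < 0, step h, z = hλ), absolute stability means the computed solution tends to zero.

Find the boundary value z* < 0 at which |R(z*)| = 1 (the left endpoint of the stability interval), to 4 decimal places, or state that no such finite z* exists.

Test eqn y'=λy, z=hλ:
  y_{n+1} = y_n + z·[11/16·y_n + 5/16·y_{n+1}] ⇒ (1 − 5/16z)y_{n+1} = (1 + 11/16z)y_n
  Hence R(z) = (1 + 11/16z)/(1 − 5/16z).

Solve |R(x)|<1 on ℝ⁻.
x=-0.44: |R|=0.6132
R=−1: 1+11/16x = −1+5/16x ⇒ -3/8x=2 ⇒ x=2/(-3/8)=-5.3333
Confirm numerically:
  x=-5.224: |R|=0.98443 <1
  x=-5.136: |R|=0.97159 <1
  x=-3.599: |R|=0.69390 <1
  x=-5.919: |R|=1.07707 >1
  x=-5.418: |R|=1.01179 >1
Stable set (-5.3333, 0).

z* = -5.3333.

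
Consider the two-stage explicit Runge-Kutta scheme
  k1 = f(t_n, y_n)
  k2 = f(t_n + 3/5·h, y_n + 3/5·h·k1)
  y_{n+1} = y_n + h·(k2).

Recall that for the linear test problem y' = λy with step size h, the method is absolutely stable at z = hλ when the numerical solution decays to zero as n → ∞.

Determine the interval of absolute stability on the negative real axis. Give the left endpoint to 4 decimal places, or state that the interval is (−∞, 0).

z∈(-1.6667,0).

Test eqn y'=λy, z=hλ:
  k1=λy_n ⇒ h·k1=z·y_n;  k2=λ(1+3/5z)y_n ⇒ h·k2=z(1+3/5z)y_n
  y_{n+1}/y_n = 1 + z(1+3/5z) = 1 + z + 3/5z²
  Hence R(z) = 1 + z + 3/5z².

Solve |R(x)|<1 on ℝ⁻.
x=-0.42: |R|=0.6858
R=1: x+3/5x²=0 ⇒ x=−5/3=-1.6667; min R=1−1/(4·3/5)=0.5833>−1
Confirm numerically:
  x=-1.309: |R|=0.71909 <1
  x=-1.282: |R|=0.70411 <1
  x=-1.210: |R|=0.66846 <1
  x=-2.066: |R|=1.49501 >1
  x=-1.946: |R|=1.32615 >1
  x=-1.938: |R|=1.31551 >1
Stable set (-1.6667, 0).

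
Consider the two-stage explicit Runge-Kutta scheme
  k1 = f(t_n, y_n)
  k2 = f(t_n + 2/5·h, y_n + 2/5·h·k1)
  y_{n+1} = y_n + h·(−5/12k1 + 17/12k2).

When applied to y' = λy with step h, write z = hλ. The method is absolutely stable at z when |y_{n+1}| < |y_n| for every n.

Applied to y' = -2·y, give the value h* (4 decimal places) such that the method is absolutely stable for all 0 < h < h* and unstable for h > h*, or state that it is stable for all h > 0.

With y'=λy (z=hλ):
  k1=λy_n ⇒ h·k1=z·y_n;  k2=λ(1+2/5z)y_n ⇒ h·k2=z(1+2/5z)y_n
  y_{n+1}/y_n = 1 − 5/12z + 17/12z(1+2/5z) = 1 + z + 17/30z²
  ⇒ R(z) = 1 + z + 17/30z².

Solve |R(x)|<1 on ℝ⁻.
x=-0.49: |R|=0.6461
R=1: x+17/30x²=0 ⇒ x=−30/17=-1.7647; min R=1−1/(4·17/30)=0.5588>−1
Confirm numerically:
  x=-1.570: |R|=0.82678 <1
  x=-1.453: |R|=0.74335 <1
  x=-0.993: |R|=0.56576 <1
  x=-0.895: |R|=0.55891 <1
  x=-2.217: |R|=1.56822 >1
  x=-1.965: |R|=1.22303 >1
Interval (-1.7647, 0).

(-1.7647,0); λ=-2 ⇒ h* = (30/17)/2 = 0.8824.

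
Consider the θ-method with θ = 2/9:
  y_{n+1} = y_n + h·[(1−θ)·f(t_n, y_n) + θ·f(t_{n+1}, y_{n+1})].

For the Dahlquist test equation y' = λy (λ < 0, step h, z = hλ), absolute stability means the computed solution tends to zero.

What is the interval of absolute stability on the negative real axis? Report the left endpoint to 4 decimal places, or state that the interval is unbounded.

(-3.6000, 0).

With y'=λy (z=hλ):
  y_{n+1} = y_n + z·[7/9·y_n + 2/9·y_{n+1}] ⇒ (1 − 2/9z)y_{n+1} = (1 + 7/9z)y_n
  Hence R(z) = (1 + 7/9z)/(1 − 2/9z).

Find x<0 with |R(x)|<1.
x=-0.38: |R|=0.6496
R=−1: 1+7/9x = −1+2/9x ⇒ -5/9x=2 ⇒ x=2/(-5/9)=-3.6000
Confirm numerically:
  x=-3.509: |R|=0.97159 <1
  x=-3.172: |R|=0.86053 <1
  x=-2.176: |R|=0.46675 <1
  x=-1.506: |R|=0.12837 <1
  x=-4.182: |R|=1.16759 >1
  x=-3.916: |R|=1.09387 >1
  x=-3.847: |R|=1.07398 >1
Interval (-3.6000, 0).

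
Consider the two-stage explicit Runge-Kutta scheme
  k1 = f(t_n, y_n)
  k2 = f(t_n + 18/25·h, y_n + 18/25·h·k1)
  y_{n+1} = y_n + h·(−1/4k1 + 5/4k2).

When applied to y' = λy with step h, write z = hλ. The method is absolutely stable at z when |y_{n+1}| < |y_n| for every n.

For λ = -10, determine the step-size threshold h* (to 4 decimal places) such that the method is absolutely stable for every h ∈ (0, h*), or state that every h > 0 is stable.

On y'=λy, z=hλ:
  k1=λy_n ⇒ h·k1=z·y_n;  k2=λ(1+18/25z)y_n ⇒ h·k2=z(1+18/25z)y_n
  y_{n+1}/y_n = 1 − 1/4z + 5/4z(1+18/25z) = 1 + z + 9/10z²
  ⇒ R(z) = 1 + z + 9/10z².

Find x<0 with |R(x)|<1.
x=-0.48: |R|=0.7274
R=1: x+9/10x²=0 ⇒ x=−10/9=-1.1111; min R=1−1/(4·9/10)=0.7222>−1
Confirm numerically:
  x=-1.062: |R|=0.95306 <1
  x=-1.035: |R|=0.92910 <1
  x=-0.692: |R|=0.73898 <1
  x=-0.667: |R|=0.73340 <1
  x=-1.517: |R|=1.55416 >1
  x=-1.443: |R|=1.43102 >1
  x=-1.324: |R|=1.25368 >1
Interval (-1.1111, 0).

(-1.1111,0); λ=-10 ⇒ h* = (10/9)/10 = 0.1111.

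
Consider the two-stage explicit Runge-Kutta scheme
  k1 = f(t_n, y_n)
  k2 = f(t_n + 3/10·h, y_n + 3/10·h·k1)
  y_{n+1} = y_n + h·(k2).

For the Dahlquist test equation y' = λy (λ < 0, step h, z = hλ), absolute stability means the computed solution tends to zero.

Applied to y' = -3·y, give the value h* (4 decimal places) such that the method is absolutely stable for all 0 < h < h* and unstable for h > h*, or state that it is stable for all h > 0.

With y'=λy (z=hλ):
  k1=λy_n ⇒ h·k1=z·y_n;  k2=λ(1+3/10z)y_n ⇒ h·k2=z(1+3/10z)y_n
  y_{n+1}/y_n = 1 + z(1+3/10z) = 1 + z + 3/10z²
  R(z) = 1 + z + 3/10z².

Find x<0 with |R(x)|<1.
x=-0.7: |R|=0.4470
R=1: x+3/10x²=0 ⇒ x=−10/3=-3.3333; min R=1−1/(4·3/10)=0.1667>−1
Confirm numerically:
  x=-3.299: |R|=0.96602 <1
  x=-2.923: |R|=0.64018 <1
  x=-2.630: |R|=0.44507 <1
  x=-1.525: |R|=0.17269 <1
  x=-3.469: |R|=1.14119 >1
  x=-3.462: |R|=1.13363 >1
  x=-3.399: |R|=1.06696 >1
So |R|<1 on (-3.3333, 0).

(-3.3333,0); λ=-3 ⇒ h* = (10/3)/3 = 1.1111.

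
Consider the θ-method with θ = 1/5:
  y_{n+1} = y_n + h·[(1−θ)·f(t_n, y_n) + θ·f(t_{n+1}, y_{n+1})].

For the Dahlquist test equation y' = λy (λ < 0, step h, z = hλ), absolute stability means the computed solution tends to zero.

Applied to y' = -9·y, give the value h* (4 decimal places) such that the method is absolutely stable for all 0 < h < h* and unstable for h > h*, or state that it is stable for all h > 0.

With y'=λy (z=hλ):
  y_{n+1} = y_n + z·[4/5·y_n + 1/5·y_{n+1}] ⇒ (1 − 1/5z)y_{n+1} = (1 + 4/5z)y_n
  ⇒ R(z) = (1 + 4/5z)/(1 − 1/5z).

Find x<0 with |R(x)|<1.
x=-1.69: |R|=0.2631
R=−1: 1+4/5x = −1+1/5x ⇒ -3/5x=2 ⇒ x=2/(-3/5)=-3.3333
Confirm numerically:
  x=-3.305: |R|=0.98977 <1
  x=-2.694: |R|=0.75071 <1
  x=-1.940: |R|=0.39769 <1
  x=-1.718: |R|=0.27865 <1
  x=-3.879: |R|=1.18437 >1
  x=-3.558: |R|=1.07876 >1
  x=-3.486: |R|=1.05397 >1
Interval (-3.3333, 0).

(-3.3333,0); λ=-9 ⇒ h* = (10/3)/9 = 0.3704.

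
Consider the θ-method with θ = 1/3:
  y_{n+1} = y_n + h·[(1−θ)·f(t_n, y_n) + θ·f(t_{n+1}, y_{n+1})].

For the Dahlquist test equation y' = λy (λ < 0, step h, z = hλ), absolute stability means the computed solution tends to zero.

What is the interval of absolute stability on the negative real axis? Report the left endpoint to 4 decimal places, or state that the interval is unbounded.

(-6.0000, 0).

Set f=λy, z=hλ:
  y_{n+1} = y_n + z·[2/3·y_n + 1/3·y_{n+1}] ⇒ (1 − 1/3z)y_{n+1} = (1 + 2/3z)y_n
  ⇒ R(z) = (1 + 2/3z)/(1 − 1/3z).

Solve |R(x)|<1 on ℝ⁻.
x=-0.32: |R|=0.7108
R=−1: 1+2/3x = −1+1/3x ⇒ -1/3x=2 ⇒ x=2/(-1/3)=-6.0000
Confirm numerically:
  x=-5.137: |R|=0.89394 <1
  x=-4.865: |R|=0.85569 <1
  x=-4.508: |R|=0.80128 <1
  x=-4.316: |R|=0.76982 <1
  x=-6.581: |R|=1.06064 >1
  x=-6.351: |R|=1.03754 >1
  x=-6.171: |R|=1.01865 >1
Stable set (-6.0000, 0).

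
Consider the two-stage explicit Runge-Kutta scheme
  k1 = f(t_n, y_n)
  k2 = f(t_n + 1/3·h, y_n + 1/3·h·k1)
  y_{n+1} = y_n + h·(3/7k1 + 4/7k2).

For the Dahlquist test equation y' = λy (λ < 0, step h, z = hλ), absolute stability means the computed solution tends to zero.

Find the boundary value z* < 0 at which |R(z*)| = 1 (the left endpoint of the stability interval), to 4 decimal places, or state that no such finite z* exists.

On y'=λy, z=hλ:
  k1=λy_n ⇒ h·k1=z·y_n;  k2=λ(1+1/3z)y_n ⇒ h·k2=z(1+1/3z)y_n
  y_{n+1}/y_n = 1 + 3/7z + 4/7z(1+1/3z) = 1 + z + 4/21z²
  so R(z) = 1 + z + 4/21z².

Solve |R(x)|<1 on ℝ⁻.
x=-1.45: |R|=0.0495
R=1: x+4/21x²=0 ⇒ x=−21/4=-5.2500; min R=1−1/(4·4/21)=-0.3125>−1
Confirm numerically:
  x=-5.062: |R|=0.81873 <1
  x=-4.783: |R|=0.57454 <1
  x=-2.891: |R|=0.29902 <1
  x=-5.664: |R|=1.44665 >1
  x=-5.633: |R|=1.41094 >1
Interval (-5.2500, 0).

left endpoint -5.2500.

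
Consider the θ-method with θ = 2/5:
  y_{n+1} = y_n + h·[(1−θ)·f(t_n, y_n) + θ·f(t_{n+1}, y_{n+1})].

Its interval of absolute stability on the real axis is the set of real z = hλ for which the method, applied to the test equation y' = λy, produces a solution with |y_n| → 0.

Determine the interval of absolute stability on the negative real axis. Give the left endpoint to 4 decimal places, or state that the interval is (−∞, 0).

With y'=λy (z=hλ):
  y_{n+1} = y_n + z·[3/5·y_n + 2/5·y_{n+1}] ⇒ (1 − 2/5z)y_{n+1} = (1 + 3/5z)y_n
  ⇒ R(z) = (1 + 3/5z)/(1 − 2/5z).

Boundary: |R(x)|=1, x<0.
x=-1.08: |R|=0.2458
R=−1: 1+3/5x = −1+2/5x ⇒ -1/5x=2 ⇒ x=2/(-1/5)=-10.0000
Confirm numerically:
  x=-7.268: |R|=0.86016 <1
  x=-7.022: |R|=0.84363 <1
  x=-4.481: |R|=0.60471 <1
  x=-10.593: |R|=1.02265 >1
  x=-10.348: |R|=1.01354 >1
Interval (-10.0000, 0).

z∈(-10.0000,0).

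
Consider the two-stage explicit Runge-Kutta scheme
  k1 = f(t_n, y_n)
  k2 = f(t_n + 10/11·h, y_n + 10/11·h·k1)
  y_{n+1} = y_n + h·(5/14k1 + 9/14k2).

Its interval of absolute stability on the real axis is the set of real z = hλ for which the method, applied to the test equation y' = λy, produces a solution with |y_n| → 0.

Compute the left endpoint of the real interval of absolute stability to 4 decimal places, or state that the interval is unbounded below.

Test eqn y'=λy, z=hλ:
  k1=λy_n ⇒ h·k1=z·y_n;  k2=λ(1+10/11z)y_n ⇒ h·k2=z(1+10/11z)y_n
  y_{n+1}/y_n = 1 + 5/14z + 9/14z(1+10/11z) = 1 + z + 45/77z²
  Hence R(z) = 1 + z + 45/77z².

Boundary: |R(x)|=1, x<0.
x=-1.58: |R|=0.8789
R=1: x+45/77x²=0 ⇒ x=−77/45=-1.7111; min R=1−1/(4·45/77)=0.5722>−1
Confirm numerically:
  x=-1.587: |R|=0.88489 <1
  x=-1.462: |R|=0.78716 <1
  x=-1.029: |R|=0.58980 <1
  x=-1.028: |R|=0.58960 <1
  x=-1.916: |R|=1.22942 >1
  x=-1.738: |R|=1.02731 >1
So |R|<1 on (-1.7111, 0).

left endpoint -1.7111.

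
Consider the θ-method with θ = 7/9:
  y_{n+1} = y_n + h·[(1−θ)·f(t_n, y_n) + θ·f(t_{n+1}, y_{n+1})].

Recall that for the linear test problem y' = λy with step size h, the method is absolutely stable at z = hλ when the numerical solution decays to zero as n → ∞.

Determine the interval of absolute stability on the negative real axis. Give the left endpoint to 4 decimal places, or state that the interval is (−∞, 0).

Test eqn y'=λy, z=hλ:
  y_{n+1} = y_n + z·[2/9·y_n + 7/9·y_{n+1}] ⇒ (1 − 7/9z)y_{n+1} = (1 + 2/9z)y_n
  R(z) = (1 + 2/9z)/(1 − 7/9z).

Find x<0 with |R(x)|<1.
x=-0.63: |R|=0.5772
x=-2: |R|=0.2174
x=-10: |R|=0.1392
x=-100: |R|=0.2694
θ=7/9≥1/2 ⇒ |1+2/9x|<|1−7/9x| ∀x<0 ⇒ unbounded interval.

(−∞, 0) — no finite endpoint.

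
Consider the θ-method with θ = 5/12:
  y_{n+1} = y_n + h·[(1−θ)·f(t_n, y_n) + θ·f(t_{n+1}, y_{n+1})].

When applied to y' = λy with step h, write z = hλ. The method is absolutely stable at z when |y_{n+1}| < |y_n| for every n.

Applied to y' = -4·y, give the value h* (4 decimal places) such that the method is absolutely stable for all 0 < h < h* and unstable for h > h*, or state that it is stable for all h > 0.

(-12.0000,0); λ=-4 ⇒ h* = (12)/4 = 3.0000.

With y'=λy (z=hλ):
  y_{n+1} = y_n + z·[7/12·y_n + 5/12·y_{n+1}] ⇒ (1 − 5/12z)y_{n+1} = (1 + 7/12z)y_n
  ⇒ R(z) = (1 + 7/12z)/(1 − 5/12z).

Need |R(x)|<1, x<0.
x=-0.36: |R|=0.6870
R=−1: 1+7/12x = −1+5/12x ⇒ -1/6x=2 ⇒ x=2/(-1/6)=-12.0000
Confirm numerically:
  x=-11.009: |R|=0.97044 <1
  x=-9.097: |R|=0.89900 <1
  x=-8.820: |R|=0.88663 <1
  x=-7.607: |R|=0.82440 <1
  x=-12.543: |R|=1.01454 >1
  x=-12.256: |R|=1.00699 >1
Stable set (-12.0000, 0).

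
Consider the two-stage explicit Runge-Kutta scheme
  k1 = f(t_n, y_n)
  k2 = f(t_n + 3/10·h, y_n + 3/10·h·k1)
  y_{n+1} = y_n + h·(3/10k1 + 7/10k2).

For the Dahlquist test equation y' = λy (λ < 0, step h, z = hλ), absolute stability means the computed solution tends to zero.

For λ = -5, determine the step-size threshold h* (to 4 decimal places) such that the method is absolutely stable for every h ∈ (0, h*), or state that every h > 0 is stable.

On y'=λy, z=hλ:
  k1=λy_n ⇒ h·k1=z·y_n;  k2=λ(1+3/10z)y_n ⇒ h·k2=z(1+3/10z)y_n
  y_{n+1}/y_n = 1 + 3/10z + 7/10z(1+3/10z) = 1 + z + 21/100z²
  R(z) = 1 + z + 21/100z².

Find x<0 with |R(x)|<1.
x=-0.95: |R|=0.2395
R=1: x+21/100x²=0 ⇒ x=−100/21=-4.7619; min R=1−1/(4·21/100)=-0.1905>−1
Confirm numerically:
  x=-4.356: |R|=0.62869 <1
  x=-4.058: |R|=0.40015 <1
  x=-2.638: |R|=0.17660 <1
  x=-2.602: |R|=0.18022 <1
  x=-5.139: |R|=1.40696 >1
  x=-4.995: |R|=1.24451 >1
Stable set (-4.7619, 0).

(-4.7619,0); λ=-5 ⇒ h* = (100/21)/5 = 0.9524.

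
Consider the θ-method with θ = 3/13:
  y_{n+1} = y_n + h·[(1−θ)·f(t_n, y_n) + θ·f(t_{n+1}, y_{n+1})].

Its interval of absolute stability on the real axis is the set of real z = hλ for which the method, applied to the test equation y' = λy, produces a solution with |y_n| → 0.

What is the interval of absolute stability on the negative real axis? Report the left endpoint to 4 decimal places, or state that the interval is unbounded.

Test eqn y'=λy, z=hλ:
  y_{n+1} = y_n + z·[10/13·y_n + 3/13·y_{n+1}] ⇒ (1 − 3/13z)y_{n+1} = (1 + 10/13z)y_n
  so R(z) = (1 + 10/13z)/(1 − 3/13z).

Find x<0 with |R(x)|<1.
x=-0.41: |R|=0.6254
R=−1: 1+10/13x = −1+3/13x ⇒ -7/13x=2 ⇒ x=2/(-7/13)=-3.7143
Confirm numerically:
  x=-3.551: |R|=0.95168 <1
  x=-2.436: |R|=0.55939 <1
  x=-1.865: |R|=0.30385 <1
  x=-1.487: |R|=0.10710 <1
  x=-4.199: |R|=1.13255 >1
  x=-3.958: |R|=1.06859 >1
  x=-3.941: |R|=1.06393 >1
So |R|<1 on (-3.7143, 0).

z∈(-3.7143,0).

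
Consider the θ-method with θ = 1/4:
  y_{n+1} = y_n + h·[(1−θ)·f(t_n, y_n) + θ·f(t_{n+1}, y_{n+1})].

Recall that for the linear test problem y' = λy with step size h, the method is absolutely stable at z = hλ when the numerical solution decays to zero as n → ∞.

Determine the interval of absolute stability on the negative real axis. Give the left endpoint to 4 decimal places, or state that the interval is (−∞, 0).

On y'=λy, z=hλ:
  y_{n+1} = y_n + z·[3/4·y_n + 1/4·y_{n+1}] ⇒ (1 − 1/4z)y_{n+1} = (1 + 3/4z)y_n
  ⇒ R(z) = (1 + 3/4z)/(1 − 1/4z).

Need |R(x)|<1, x<0.
x=-0.74: |R|=0.3755
R=−1: 1+3/4x = −1+1/4x ⇒ -1/2x=2 ⇒ x=2/(-1/2)=-4.0000
Confirm numerically:
  x=-3.219: |R|=0.78363 <1
  x=-3.121: |R|=0.75312 <1
  x=-3.110: |R|=0.74965 <1
  x=-2.610: |R|=0.57943 <1
  x=-4.197: |R|=1.04807 >1
  x=-4.024: |R|=1.00598 >1
  x=-4.023: |R|=1.00573 >1
So |R|<1 on (-4.0000, 0).

z∈(-4.0000,0).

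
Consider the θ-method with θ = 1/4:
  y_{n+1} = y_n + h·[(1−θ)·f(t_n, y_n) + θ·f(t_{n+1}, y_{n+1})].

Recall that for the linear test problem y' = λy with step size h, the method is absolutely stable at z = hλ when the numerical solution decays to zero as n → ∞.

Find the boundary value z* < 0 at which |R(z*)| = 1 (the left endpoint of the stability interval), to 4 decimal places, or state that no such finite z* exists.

On y'=λy, z=hλ:
  y_{n+1} = y_n + z·[3/4·y_n + 1/4·y_{n+1}] ⇒ (1 − 1/4z)y_{n+1} = (1 + 3/4z)y_n
  ⇒ R(z) = (1 + 3/4z)/(1 − 1/4z).

Solve |R(x)|<1 on ℝ⁻.
x=-1.15: |R|=0.1068
R=−1: 1+3/4x = −1+1/4x ⇒ -1/2x=2 ⇒ x=2/(-1/2)=-4.0000
Confirm numerically:
  x=-2.823: |R|=0.65499 <1
  x=-1.897: |R|=0.28676 <1
  x=-1.707: |R|=0.19643 <1
  x=-4.448: |R|=1.10606 >1
  x=-4.299: |R|=1.07206 >1
Interval (-4.0000, 0).

left endpoint -4.0000.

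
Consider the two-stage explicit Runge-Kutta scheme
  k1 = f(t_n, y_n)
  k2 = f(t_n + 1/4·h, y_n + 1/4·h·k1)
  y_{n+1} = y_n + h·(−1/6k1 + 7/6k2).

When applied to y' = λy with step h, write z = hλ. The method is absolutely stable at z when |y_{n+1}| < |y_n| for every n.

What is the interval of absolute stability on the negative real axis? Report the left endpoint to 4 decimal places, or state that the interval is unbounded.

Test eqn y'=λy, z=hλ:
  k1=λy_n ⇒ h·k1=z·y_n;  k2=λ(1+1/4z)y_n ⇒ h·k2=z(1+1/4z)y_n
  y_{n+1}/y_n = 1 − 1/6z + 7/6z(1+1/4z) = 1 + z + 7/24z²
  ⇒ R(z) = 1 + z + 7/24z².

Need |R(x)|<1, x<0.
x=-1.15: |R|=0.2357
R=1: x+7/24x²=0 ⇒ x=−24/7=-3.4286; min R=1−1/(4·7/24)=0.1429>−1
Confirm numerically:
  x=-2.923: |R|=0.56898 <1
  x=-2.713: |R|=0.43377 <1
  x=-2.339: |R|=0.25669 <1
  x=-1.605: |R|=0.14634 <1
  x=-4.003: |R|=1.67067 >1
  x=-3.485: |R|=1.05736 >1
So |R|<1 on (-3.4286, 0).

(-3.4286, 0).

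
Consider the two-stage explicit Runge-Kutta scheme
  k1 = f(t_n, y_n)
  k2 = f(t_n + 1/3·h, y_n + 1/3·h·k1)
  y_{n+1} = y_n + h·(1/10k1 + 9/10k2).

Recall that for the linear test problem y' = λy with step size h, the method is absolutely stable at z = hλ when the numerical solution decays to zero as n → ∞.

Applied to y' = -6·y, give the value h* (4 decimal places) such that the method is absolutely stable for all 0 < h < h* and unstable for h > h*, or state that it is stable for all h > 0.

(-3.3333,0); λ=-6 ⇒ h* = (10/3)/6 = 0.5556.

On y'=λy, z=hλ:
  k1=λy_n ⇒ h·k1=z·y_n;  k2=λ(1+1/3z)y_n ⇒ h·k2=z(1+1/3z)y_n
  y_{n+1}/y_n = 1 + 1/10z + 9/10z(1+1/3z) = 1 + z + 3/10z²
  so R(z) = 1 + z + 3/10z².

Need |R(x)|<1, x<0.
x=-1.78: |R|=0.1705
R=1: x+3/10x²=0 ⇒ x=−10/3=-3.3333; min R=1−1/(4·3/10)=0.1667>−1
Confirm numerically:
  x=-2.899: |R|=0.62226 <1
  x=-2.323: |R|=0.29590 <1
  x=-1.972: |R|=0.19464 <1
  x=-3.884: |R|=1.64164 >1
  x=-3.834: |R|=1.57587 >1
So |R|<1 on (-3.3333, 0).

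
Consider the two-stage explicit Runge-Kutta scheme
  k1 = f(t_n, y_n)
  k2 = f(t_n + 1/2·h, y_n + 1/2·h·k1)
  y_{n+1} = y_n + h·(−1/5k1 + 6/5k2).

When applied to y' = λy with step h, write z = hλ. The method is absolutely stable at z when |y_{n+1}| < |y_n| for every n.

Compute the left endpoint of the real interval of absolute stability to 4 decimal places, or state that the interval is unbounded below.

With y'=λy (z=hλ):
  k1=λy_n ⇒ h·k1=z·y_n;  k2=λ(1+1/2z)y_n ⇒ h·k2=z(1+1/2z)y_n
  y_{n+1}/y_n = 1 − 1/5z + 6/5z(1+1/2z) = 1 + z + 3/5z²
  so R(z) = 1 + z + 3/5z².

Boundary: |R(x)|=1, x<0.
x=-1.52: |R|=0.8662
R=1: x+3/5x²=0 ⇒ x=−5/3=-1.6667; min R=1−1/(4·3/5)=0.5833>−1
Confirm numerically:
  x=-0.882: |R|=0.58475 <1
  x=-0.836: |R|=0.58334 <1
  x=-0.749: |R|=0.58760 <1
  x=-2.140: |R|=1.60776 >1
  x=-1.802: |R|=1.14632 >1
Stable set (-1.6667, 0).

z* = -1.6667.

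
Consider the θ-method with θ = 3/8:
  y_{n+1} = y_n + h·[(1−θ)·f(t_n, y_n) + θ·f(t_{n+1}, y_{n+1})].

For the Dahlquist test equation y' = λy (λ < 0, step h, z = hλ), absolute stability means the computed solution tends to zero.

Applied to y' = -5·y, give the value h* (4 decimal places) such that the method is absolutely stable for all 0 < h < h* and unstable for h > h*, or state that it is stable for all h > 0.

With y'=λy (z=hλ):
  y_{n+1} = y_n + z·[5/8·y_n + 3/8·y_{n+1}] ⇒ (1 − 3/8z)y_{n+1} = (1 + 5/8z)y_n
  so R(z) = (1 + 5/8z)/(1 − 3/8z).

Boundary: |R(x)|=1, x<0.
x=-1.59: |R|=0.0039
R=−1: 1+5/8x = −1+3/8x ⇒ -1/4x=2 ⇒ x=2/(-1/4)=-8.0000
Confirm numerically:
  x=-7.514: |R|=0.96817 <1
  x=-7.161: |R|=0.94309 <1
  x=-5.758: |R|=0.82258 <1
  x=-3.584: |R|=0.52901 <1
  x=-8.407: |R|=1.02450 >1
  x=-8.291: |R|=1.01770 >1
  x=-8.037: |R|=1.00230 >1
Interval (-8.0000, 0).

(-8.0000,0); λ=-5 ⇒ h* = (8)/5 = 1.6000.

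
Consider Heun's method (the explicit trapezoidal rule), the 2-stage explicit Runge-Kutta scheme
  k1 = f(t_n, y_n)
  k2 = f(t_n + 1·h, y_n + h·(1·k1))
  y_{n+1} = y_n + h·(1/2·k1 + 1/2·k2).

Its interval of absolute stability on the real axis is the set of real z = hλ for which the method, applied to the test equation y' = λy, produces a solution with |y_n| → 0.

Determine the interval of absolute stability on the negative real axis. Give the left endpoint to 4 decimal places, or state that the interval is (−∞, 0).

Set f=λy, z=hλ:
  order 2, 2-stage ⇒ R(z)=1+z+z^2/2
  (e.g. R(-0.32)=0.73120, |R|=0.73120)

Boundary: |R(x)|=1, x<0.
x=-0.32: |R|=0.7312
|R(-2.33)|=1.3845 |R(-1.93)|=0.9325 |R(-1.48)|=0.6152
Bisect:
  x_lo=-2.5280 |R|=1.6674  x_hi=-0.3010 |R|=0.7443
  mid=-1.41448 |R|=0.58590 →hi
  mid=-1.97124 |R|=0.97165 →hi
  mid=-2.24962 |R|=1.28077 →lo
  mid=-2.11043 |R|=1.11653 →lo
  mid=-2.04083 |R|=1.04167 →lo
  mid=-2.00604 |R|=1.00606 →lo
  mid=-1.98864 |R|=0.98870 →hi
  mid=-1.99734 |R|=0.99734 →hi
  mid=-2.00169 |R|=1.00169 →lo
  mid=-1.99951 |R|=0.99951 →hi
  ...
  [-2.00006,-1.99992] ⇒ x*=-2.0000
Interval (-2.0000, 0).

z∈(-2.0000,0).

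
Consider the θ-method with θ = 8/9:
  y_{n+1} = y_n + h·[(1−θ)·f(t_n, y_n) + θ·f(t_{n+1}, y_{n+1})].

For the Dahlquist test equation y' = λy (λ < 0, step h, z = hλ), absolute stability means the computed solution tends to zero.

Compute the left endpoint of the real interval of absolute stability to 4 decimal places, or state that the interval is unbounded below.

Set f=λy, z=hλ:
  y_{n+1} = y_n + z·[1/9·y_n + 8/9·y_{n+1}] ⇒ (1 − 8/9z)y_{n+1} = (1 + 1/9z)y_n
  Hence R(z) = (1 + 1/9z)/(1 − 8/9z).

Need |R(x)|<1, x<0.
x=-0.9: |R|=0.5000
x=-2: |R|=0.2800
x=-10: |R|=0.0112
x=-100: |R|=0.1125
θ=8/9≥1/2 ⇒ |1+1/9x|<|1−8/9x| ∀x<0 ⇒ unbounded interval.

unbounded; (−∞, 0).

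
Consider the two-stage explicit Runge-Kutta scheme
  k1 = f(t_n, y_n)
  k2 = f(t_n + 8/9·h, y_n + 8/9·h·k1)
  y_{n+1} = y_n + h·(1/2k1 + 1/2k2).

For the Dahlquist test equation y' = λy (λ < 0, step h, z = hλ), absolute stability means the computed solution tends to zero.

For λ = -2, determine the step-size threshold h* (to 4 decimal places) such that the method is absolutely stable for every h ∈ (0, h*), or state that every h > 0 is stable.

With y'=λy (z=hλ):
  k1=λy_n ⇒ h·k1=z·y_n;  k2=λ(1+8/9z)y_n ⇒ h·k2=z(1+8/9z)y_n
  y_{n+1}/y_n = 1 + 1/2z + 1/2z(1+8/9z) = 1 + z + 4/9z²
  R(z) = 1 + z + 4/9z².

Find x<0 with |R(x)|<1.
x=-1.69: |R|=0.5794
R=1: x+4/9x²=0 ⇒ x=−9/4=-2.2500; min R=1−1/(4·4/9)=0.4375>−1
Confirm numerically:
  x=-1.773: |R|=0.62412 <1
  x=-1.608: |R|=0.54118 <1
  x=-1.250: |R|=0.44444 <1
  x=-2.822: |R|=1.71742 >1
  x=-2.374: |R|=1.13083 >1
Interval (-2.2500, 0).

(-2.2500,0); λ=-2 ⇒ h* = (9/4)/2 = 1.1250.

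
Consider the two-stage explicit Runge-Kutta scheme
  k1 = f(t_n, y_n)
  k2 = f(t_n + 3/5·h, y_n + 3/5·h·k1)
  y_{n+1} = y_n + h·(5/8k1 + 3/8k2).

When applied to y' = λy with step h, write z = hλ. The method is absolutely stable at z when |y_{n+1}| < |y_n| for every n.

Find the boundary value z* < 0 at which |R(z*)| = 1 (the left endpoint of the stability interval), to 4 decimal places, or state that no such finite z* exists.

Set f=λy, z=hλ:
  k1=λy_n ⇒ h·k1=z·y_n;  k2=λ(1+3/5z)y_n ⇒ h·k2=z(1+3/5z)y_n
  y_{n+1}/y_n = 1 + 5/8z + 3/8z(1+3/5z) = 1 + z + 9/40z²
  Hence R(z) = 1 + z + 9/40z².

Boundary: |R(x)|=1, x<0.
x=-0.66: |R|=0.4380
R=1: x+9/40x²=0 ⇒ x=−40/9=-4.4444; min R=1−1/(4·9/40)=-0.1111>−1
Confirm numerically:
  x=-4.130: |R|=0.70780 <1
  x=-3.602: |R|=0.31724 <1
  x=-2.175: |R|=0.11061 <1
  x=-1.921: |R|=0.09070 <1
  x=-5.004: |R|=1.63000 >1
  x=-4.938: |R|=1.54836 >1
Stable set (-4.4444, 0).

z* = -4.4444.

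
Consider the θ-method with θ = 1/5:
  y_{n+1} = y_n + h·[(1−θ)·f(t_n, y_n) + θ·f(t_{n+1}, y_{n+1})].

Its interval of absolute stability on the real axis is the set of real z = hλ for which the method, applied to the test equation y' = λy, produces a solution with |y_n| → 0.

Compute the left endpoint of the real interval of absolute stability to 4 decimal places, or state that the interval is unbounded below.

z* = -3.3333.

Test eqn y'=λy, z=hλ:
  y_{n+1} = y_n + z·[4/5·y_n + 1/5·y_{n+1}] ⇒ (1 − 1/5z)y_{n+1} = (1 + 4/5z)y_n
  R(z) = (1 + 4/5z)/(1 − 1/5z).

Need |R(x)|<1, x<0.
x=-0.35: |R|=0.6729
R=−1: 1+4/5x = −1+1/5x ⇒ -3/5x=2 ⇒ x=2/(-3/5)=-3.3333
Confirm numerically:
  x=-2.579: |R|=0.70141 <1
  x=-2.521: |R|=0.67597 <1
  x=-2.423: |R|=0.63209 <1
  x=-3.899: |R|=1.19070 >1
  x=-3.880: |R|=1.18468 >1
Interval (-3.3333, 0).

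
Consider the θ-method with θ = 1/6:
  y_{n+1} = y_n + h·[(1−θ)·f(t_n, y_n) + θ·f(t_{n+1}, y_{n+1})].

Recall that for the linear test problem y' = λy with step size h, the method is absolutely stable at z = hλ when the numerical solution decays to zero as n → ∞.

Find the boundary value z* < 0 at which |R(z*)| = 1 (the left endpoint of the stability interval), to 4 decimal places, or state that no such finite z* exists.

On y'=λy, z=hλ:
  y_{n+1} = y_n + z·[5/6·y_n + 1/6·y_{n+1}] ⇒ (1 − 1/6z)y_{n+1} = (1 + 5/6z)y_n
  so R(z) = (1 + 5/6z)/(1 − 1/6z).

Find x<0 with |R(x)|<1.
x=-1.2: |R|=0.0000
R=−1: 1+5/6x = −1+1/6x ⇒ -2/3x=2 ⇒ x=2/(-2/3)=-3.0000
Confirm numerically:
  x=-2.432: |R|=0.73055 <1
  x=-2.140: |R|=0.57740 <1
  x=-1.379: |R|=0.12129 <1
  x=-3.564: |R|=1.23588 >1
  x=-3.393: |R|=1.16736 >1
  x=-3.091: |R|=1.04004 >1
Interval (-3.0000, 0).

z* = -3.0000.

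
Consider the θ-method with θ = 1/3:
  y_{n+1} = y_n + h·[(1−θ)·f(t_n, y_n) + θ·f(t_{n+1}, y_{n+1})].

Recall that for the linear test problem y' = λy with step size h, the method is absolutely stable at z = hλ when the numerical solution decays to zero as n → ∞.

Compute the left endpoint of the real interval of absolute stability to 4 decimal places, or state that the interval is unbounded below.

left endpoint -6.0000.

With y'=λy (z=hλ):
  y_{n+1} = y_n + z·[2/3·y_n + 1/3·y_{n+1}] ⇒ (1 − 1/3z)y_{n+1} = (1 + 2/3z)y_n
  Hence R(z) = (1 + 2/3z)/(1 − 1/3z).

Find x<0 with |R(x)|<1.
x=-0.47: |R|=0.5937
R=−1: 1+2/3x = −1+1/3x ⇒ -1/3x=2 ⇒ x=2/(-1/3)=-6.0000
Confirm numerically:
  x=-4.471: |R|=0.79534 <1
  x=-4.196: |R|=0.74931 <1
  x=-3.722: |R|=0.66111 <1
  x=-6.270: |R|=1.02913 >1
  x=-6.085: |R|=1.00936 >1
So |R|<1 on (-6.0000, 0).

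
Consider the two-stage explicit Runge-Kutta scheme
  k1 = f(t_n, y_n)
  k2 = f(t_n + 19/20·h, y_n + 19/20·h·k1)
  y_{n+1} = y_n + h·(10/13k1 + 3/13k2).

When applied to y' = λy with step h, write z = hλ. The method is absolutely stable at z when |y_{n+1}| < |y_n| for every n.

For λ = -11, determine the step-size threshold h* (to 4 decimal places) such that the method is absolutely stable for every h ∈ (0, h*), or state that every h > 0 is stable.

(-4.5614,0); λ=-11 ⇒ h* = (260/57)/11 = 0.4147.

On y'=λy, z=hλ:
  k1=λy_n ⇒ h·k1=z·y_n;  k2=λ(1+19/20z)y_n ⇒ h·k2=z(1+19/20z)y_n
  y_{n+1}/y_n = 1 + 10/13z + 3/13z(1+19/20z) = 1 + z + 57/260z²
  R(z) = 1 + z + 57/260z².

Need |R(x)|<1, x<0.
x=-1.2: |R|=0.1157
R=1: x+57/260x²=0 ⇒ x=−260/57=-4.5614; min R=1−1/(4·57/260)=-0.1404>−1
Confirm numerically:
  x=-3.437: |R|=0.15277 <1
  x=-2.329: |R|=0.13984 <1
  x=-2.279: |R|=0.14035 <1
  x=-1.916: |R|=0.11119 <1
  x=-5.078: |R|=1.57510 >1
  x=-4.761: |R|=1.20833 >1
  x=-4.707: |R|=1.15024 >1
Interval (-4.5614, 0).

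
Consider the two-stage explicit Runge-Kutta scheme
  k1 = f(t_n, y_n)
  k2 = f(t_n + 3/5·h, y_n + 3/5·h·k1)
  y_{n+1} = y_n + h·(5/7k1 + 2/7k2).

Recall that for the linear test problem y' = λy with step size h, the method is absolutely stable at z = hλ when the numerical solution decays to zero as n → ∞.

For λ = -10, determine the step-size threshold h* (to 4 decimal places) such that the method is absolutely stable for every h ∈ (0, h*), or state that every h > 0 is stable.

With y'=λy (z=hλ):
  k1=λy_n ⇒ h·k1=z·y_n;  k2=λ(1+3/5z)y_n ⇒ h·k2=z(1+3/5z)y_n
  y_{n+1}/y_n = 1 + 5/7z + 2/7z(1+3/5z) = 1 + z + 6/35z²
  ⇒ R(z) = 1 + z + 6/35z².

Boundary: |R(x)|=1, x<0.
x=-1.79: |R|=0.2407
R=1: x+6/35x²=0 ⇒ x=−35/6=-5.8333; min R=1−1/(4·6/35)=-0.4583>−1
Confirm numerically:
  x=-5.729: |R|=0.89753 <1
  x=-4.822: |R|=0.16400 <1
  x=-4.077: |R|=0.22753 <1
  x=-2.577: |R|=0.43856 <1
  x=-6.132: |R|=1.31396 >1
  x=-6.103: |R|=1.28213 >1
  x=-6.026: |R|=1.19903 >1
So |R|<1 on (-5.8333, 0).

(-5.8333,0); λ=-10 ⇒ h* = (35/6)/10 = 0.5833.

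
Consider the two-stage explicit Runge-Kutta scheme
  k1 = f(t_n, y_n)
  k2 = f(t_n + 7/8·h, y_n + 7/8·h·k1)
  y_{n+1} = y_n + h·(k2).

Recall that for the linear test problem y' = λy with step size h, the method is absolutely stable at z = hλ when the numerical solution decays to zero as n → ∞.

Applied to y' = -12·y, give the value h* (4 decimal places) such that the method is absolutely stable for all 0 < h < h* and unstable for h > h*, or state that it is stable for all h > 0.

On y'=λy, z=hλ:
  k1=λy_n ⇒ h·k1=z·y_n;  k2=λ(1+7/8z)y_n ⇒ h·k2=z(1+7/8z)y_n
  y_{n+1}/y_n = 1 + z(1+7/8z) = 1 + z + 7/8z²
  ⇒ R(z) = 1 + z + 7/8z².

Solve |R(x)|<1 on ℝ⁻.
x=-0.87: |R|=0.7923
R=1: x+7/8x²=0 ⇒ x=−8/7=-1.1429; min R=1−1/(4·7/8)=0.7143>−1
Confirm numerically:
  x=-0.902: |R|=0.80990 <1
  x=-0.619: |R|=0.71627 <1
  x=-0.618: |R|=0.71618 <1
  x=-0.615: |R|=0.71595 <1
  x=-1.577: |R|=1.59906 >1
  x=-1.569: |R|=1.58504 >1
Interval (-1.1429, 0).

(-1.1429,0); λ=-12 ⇒ h* = (8/7)/12 = 0.0952.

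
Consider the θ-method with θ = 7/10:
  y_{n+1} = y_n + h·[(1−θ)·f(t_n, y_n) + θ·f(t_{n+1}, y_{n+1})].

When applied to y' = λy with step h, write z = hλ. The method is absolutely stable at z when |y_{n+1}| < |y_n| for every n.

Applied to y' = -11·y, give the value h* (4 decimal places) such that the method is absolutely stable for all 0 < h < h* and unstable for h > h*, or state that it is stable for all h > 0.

interval (−∞, 0). Any h>0 works for λ=-11.

Set f=λy, z=hλ:
  y_{n+1} = y_n + z·[3/10·y_n + 7/10·y_{n+1}] ⇒ (1 − 7/10z)y_{n+1} = (1 + 3/10z)y_n
  ⇒ R(z) = (1 + 3/10z)/(1 − 7/10z).

Find x<0 with |R(x)|<1.
x=-1.55: |R|=0.2566
x=-2: |R|=0.1667
x=-10: |R|=0.2500
x=-100: |R|=0.4085
θ=7/10≥1/2 ⇒ |1+3/10x|<|1−7/10x| ∀x<0 ⇒ stable on all of ℝ⁻.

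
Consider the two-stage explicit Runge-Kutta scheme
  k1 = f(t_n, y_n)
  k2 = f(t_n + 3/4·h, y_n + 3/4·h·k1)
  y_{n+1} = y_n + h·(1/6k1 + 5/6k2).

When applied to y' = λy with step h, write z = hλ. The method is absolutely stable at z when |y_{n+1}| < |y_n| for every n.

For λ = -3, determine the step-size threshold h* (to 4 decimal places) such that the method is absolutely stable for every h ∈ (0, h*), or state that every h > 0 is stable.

(-1.6000,0); λ=-3 ⇒ h* = (8/5)/3 = 0.5333.

Set f=λy, z=hλ:
  k1=λy_n ⇒ h·k1=z·y_n;  k2=λ(1+3/4z)y_n ⇒ h·k2=z(1+3/4z)y_n
  y_{n+1}/y_n = 1 + 1/6z + 5/6z(1+3/4z) = 1 + z + 5/8z²
  ⇒ R(z) = 1 + z + 5/8z².

Need |R(x)|<1, x<0.
x=-1.41: |R|=0.8326
R=1: x+5/8x²=0 ⇒ x=−8/5=-1.6000; min R=1−1/(4·5/8)=0.6000>−1
Confirm numerically:
  x=-1.465: |R|=0.87639 <1
  x=-1.460: |R|=0.87225 <1
  x=-0.645: |R|=0.61502 <1
  x=-1.979: |R|=1.46878 >1
  x=-1.670: |R|=1.07306 >1
  x=-1.641: |R|=1.04205 >1
Stable set (-1.6000, 0).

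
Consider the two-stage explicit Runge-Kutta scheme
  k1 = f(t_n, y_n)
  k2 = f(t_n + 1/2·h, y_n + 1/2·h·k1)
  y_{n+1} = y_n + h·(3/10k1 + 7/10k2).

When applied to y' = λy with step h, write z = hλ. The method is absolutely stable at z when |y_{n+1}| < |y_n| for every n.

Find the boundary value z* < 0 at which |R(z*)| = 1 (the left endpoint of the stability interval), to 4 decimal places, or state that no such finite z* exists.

On y'=λy, z=hλ:
  k1=λy_n ⇒ h·k1=z·y_n;  k2=λ(1+1/2z)y_n ⇒ h·k2=z(1+1/2z)y_n
  y_{n+1}/y_n = 1 + 3/10z + 7/10z(1+1/2z) = 1 + z + 7/20z²
  Hence R(z) = 1 + z + 7/20z².

Need |R(x)|<1, x<0.
x=-0.67: |R|=0.4871
R=1: x+7/20x²=0 ⇒ x=−20/7=-2.8571; min R=1−1/(4·7/20)=0.2857>−1
Confirm numerically:
  x=-2.726: |R|=0.87488 <1
  x=-2.344: |R|=0.57902 <1
  x=-1.596: |R|=0.29553 <1
  x=-3.102: |R|=1.26584 >1
  x=-3.009: |R|=1.15993 >1
Stable set (-2.8571, 0).

z* = -2.8571.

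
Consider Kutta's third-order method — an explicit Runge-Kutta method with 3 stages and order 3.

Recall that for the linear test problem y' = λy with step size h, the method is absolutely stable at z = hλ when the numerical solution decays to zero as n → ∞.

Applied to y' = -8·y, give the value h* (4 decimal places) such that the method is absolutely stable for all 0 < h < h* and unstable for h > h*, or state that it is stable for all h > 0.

(-2.5127,0); λ=-8 ⇒ h* = 0.3141.

With y'=λy (z=hλ):
  order 3, 3-stage ⇒ R(z)=1+z+z^2/2+z^3/6
  (e.g. R(-0.81)=0.42948, |R|=0.42948)

Boundary: |R(x)|=1, x<0.
x=-0.81: |R|=0.4295
|R(-1.97)|=0.3038 |R(-1.96)|=0.2941 |R(-1.82)|=0.1686
Bisect:
  x_lo=-2.9968 |R|=1.9920  x_hi=-0.1650 |R|=0.8479
  mid=-1.58090 |R|=0.01022 →hi
  mid=-2.28885 |R|=0.66792 →hi
  mid=-2.64282 |R|=1.22704 →lo
  mid=-2.46584 |R|=0.92452 →hi
  mid=-2.55433 |R|=1.06969 →lo
  mid=-2.51008 |R|=0.99563 →hi
  mid=-2.53221 |R|=1.03229 →lo
  ...
  [-2.51285,-2.51268] ⇒ x*=-2.5127
Stable set (-2.5127, 0).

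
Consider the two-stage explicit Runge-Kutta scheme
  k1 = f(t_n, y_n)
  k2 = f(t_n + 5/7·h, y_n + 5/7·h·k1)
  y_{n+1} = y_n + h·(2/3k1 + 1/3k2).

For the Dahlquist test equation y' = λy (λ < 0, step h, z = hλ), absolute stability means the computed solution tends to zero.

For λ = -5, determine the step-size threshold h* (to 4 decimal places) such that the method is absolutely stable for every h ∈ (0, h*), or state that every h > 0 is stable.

Set f=λy, z=hλ:
  k1=λy_n ⇒ h·k1=z·y_n;  k2=λ(1+5/7z)y_n ⇒ h·k2=z(1+5/7z)y_n
  y_{n+1}/y_n = 1 + 2/3z + 1/3z(1+5/7z) = 1 + z + 5/21z²
  ⇒ R(z) = 1 + z + 5/21z².

Solve |R(x)|<1 on ℝ⁻.
x=-1.29: |R|=0.1062
R=1: x+5/21x²=0 ⇒ x=−21/5=-4.2000; min R=1−1/(4·5/21)=-0.0500>−1
Confirm numerically:
  x=-3.865: |R|=0.69172 <1
  x=-3.212: |R|=0.24442 <1
  x=-2.290: |R|=0.04140 <1
  x=-4.535: |R|=1.36172 >1
  x=-4.461: |R|=1.27722 >1
So |R|<1 on (-4.2000, 0).

(-4.2000,0); λ=-5 ⇒ h* = (21/5)/5 = 0.8400.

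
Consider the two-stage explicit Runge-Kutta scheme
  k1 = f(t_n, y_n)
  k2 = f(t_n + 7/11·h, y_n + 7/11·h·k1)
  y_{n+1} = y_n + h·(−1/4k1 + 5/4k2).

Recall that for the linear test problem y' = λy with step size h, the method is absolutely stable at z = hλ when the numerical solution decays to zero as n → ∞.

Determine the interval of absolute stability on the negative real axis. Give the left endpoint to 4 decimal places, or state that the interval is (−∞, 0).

(-1.2571, 0).

With y'=λy (z=hλ):
  k1=λy_n ⇒ h·k1=z·y_n;  k2=λ(1+7/11z)y_n ⇒ h·k2=z(1+7/11z)y_n
  y_{n+1}/y_n = 1 − 1/4z + 5/4z(1+7/11z) = 1 + z + 35/44z²
  ⇒ R(z) = 1 + z + 35/44z².

Need |R(x)|<1, x<0.
x=-1.66: |R|=1.5320
R=1: x+35/44x²=0 ⇒ x=−44/35=-1.2571; min R=1−1/(4·35/44)=0.6857>−1
Confirm numerically:
  x=-1.202: |R|=0.94728 <1
  x=-1.030: |R|=0.81390 <1
  x=-0.984: |R|=0.78620 <1
  x=-0.832: |R|=0.71863 <1
  x=-1.718: |R|=1.62980 >1
  x=-1.666: |R|=1.54183 >1
Interval (-1.2571, 0).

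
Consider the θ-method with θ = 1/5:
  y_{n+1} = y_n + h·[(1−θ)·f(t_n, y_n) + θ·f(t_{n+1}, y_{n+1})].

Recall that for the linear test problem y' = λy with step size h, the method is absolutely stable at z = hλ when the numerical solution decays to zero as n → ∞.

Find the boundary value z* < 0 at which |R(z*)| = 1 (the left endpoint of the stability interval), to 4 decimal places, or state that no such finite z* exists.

Test eqn y'=λy, z=hλ:
  y_{n+1} = y_n + z·[4/5·y_n + 1/5·y_{n+1}] ⇒ (1 − 1/5z)y_{n+1} = (1 + 4/5z)y_n
  so R(z) = (1 + 4/5z)/(1 − 1/5z).

Find x<0 with |R(x)|<1.
x=-1.79: |R|=0.3181
R=−1: 1+4/5x = −1+1/5x ⇒ -3/5x=2 ⇒ x=2/(-3/5)=-3.3333
Confirm numerically:
  x=-3.239: |R|=0.96565 <1
  x=-2.947: |R|=0.85416 <1
  x=-1.724: |R|=0.28198 <1
  x=-1.499: |R|=0.15325 <1
  x=-3.917: |R|=1.19637 >1
  x=-3.830: |R|=1.16874 >1
Stable set (-3.3333, 0).

left endpoint -3.3333.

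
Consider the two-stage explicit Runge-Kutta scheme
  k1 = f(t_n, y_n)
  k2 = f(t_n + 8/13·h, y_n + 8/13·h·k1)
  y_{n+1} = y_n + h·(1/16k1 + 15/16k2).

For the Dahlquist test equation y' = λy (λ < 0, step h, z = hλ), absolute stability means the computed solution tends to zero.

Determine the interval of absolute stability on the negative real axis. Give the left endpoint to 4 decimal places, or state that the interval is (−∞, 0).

z∈(-1.7333,0).

Test eqn y'=λy, z=hλ:
  k1=λy_n ⇒ h·k1=z·y_n;  k2=λ(1+8/13z)y_n ⇒ h·k2=z(1+8/13z)y_n
  y_{n+1}/y_n = 1 + 1/16z + 15/16z(1+8/13z) = 1 + z + 15/26z²
  Hence R(z) = 1 + z + 15/26z².

Find x<0 with |R(x)|<1.
x=-1.17: |R|=0.6198
R=1: x+15/26x²=0 ⇒ x=−26/15=-1.7333; min R=1−1/(4·15/26)=0.5667>−1
Confirm numerically:
  x=-1.243: |R|=0.64837 <1
  x=-1.138: |R|=0.60914 <1
  x=-0.913: |R|=0.56791 <1
  x=-0.716: |R|=0.57976 <1
  x=-2.196: |R|=1.58616 >1
  x=-2.028: |R|=1.34476 >1
Stable set (-1.7333, 0).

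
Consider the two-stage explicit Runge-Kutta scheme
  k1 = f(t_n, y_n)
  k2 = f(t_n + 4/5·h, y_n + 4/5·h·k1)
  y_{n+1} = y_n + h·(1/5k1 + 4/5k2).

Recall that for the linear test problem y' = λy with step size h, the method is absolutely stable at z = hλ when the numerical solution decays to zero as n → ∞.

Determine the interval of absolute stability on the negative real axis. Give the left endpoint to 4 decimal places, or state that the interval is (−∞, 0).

Test eqn y'=λy, z=hλ:
  k1=λy_n ⇒ h·k1=z·y_n;  k2=λ(1+4/5z)y_n ⇒ h·k2=z(1+4/5z)y_n
  y_{n+1}/y_n = 1 + 1/5z + 4/5z(1+4/5z) = 1 + z + 16/25z²
  ⇒ R(z) = 1 + z + 16/25z².

Find x<0 with |R(x)|<1.
x=-1.45: |R|=0.8956
R=1: x+16/25x²=0 ⇒ x=−25/16=-1.5625; min R=1−1/(4·16/25)=0.6094>−1
Confirm numerically:
  x=-1.390: |R|=0.84654 <1
  x=-1.000: |R|=0.64000 <1
  x=-0.723: |R|=0.61155 <1
  x=-1.875: |R|=1.37500 >1
  x=-1.855: |R|=1.34726 >1
  x=-1.692: |R|=1.14023 >1
Stable set (-1.5625, 0).

z∈(-1.5625,0).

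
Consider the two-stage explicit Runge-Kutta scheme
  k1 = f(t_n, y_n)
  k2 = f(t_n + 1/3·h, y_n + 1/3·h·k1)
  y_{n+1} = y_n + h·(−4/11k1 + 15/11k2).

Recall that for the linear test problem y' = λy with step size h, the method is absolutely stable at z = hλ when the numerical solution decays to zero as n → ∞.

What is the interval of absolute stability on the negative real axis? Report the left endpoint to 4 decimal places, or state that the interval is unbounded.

With y'=λy (z=hλ):
  k1=λy_n ⇒ h·k1=z·y_n;  k2=λ(1+1/3z)y_n ⇒ h·k2=z(1+1/3z)y_n
  y_{n+1}/y_n = 1 − 4/11z + 15/11z(1+1/3z) = 1 + z + 5/11z²
  Hence R(z) = 1 + z + 5/11z².

Solve |R(x)|<1 on ℝ⁻.
x=-1.58: |R|=0.5547
R=1: x+5/11x²=0 ⇒ x=−11/5=-2.2000; min R=1−1/(4·5/11)=0.4500>−1
Confirm numerically:
  x=-2.178: |R|=0.97822 <1
  x=-1.761: |R|=0.64860 <1
  x=-1.652: |R|=0.58850 <1
  x=-1.140: |R|=0.45073 <1
  x=-2.617: |R|=1.49604 >1
  x=-2.554: |R|=1.41096 >1
  x=-2.530: |R|=1.37950 >1
Stable set (-2.2000, 0).

(-2.2000, 0).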